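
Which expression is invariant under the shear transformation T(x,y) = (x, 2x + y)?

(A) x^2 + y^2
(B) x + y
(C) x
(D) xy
C

Under the shear T(x,y) = (x, 2x + y):
Substitute the transformed coordinates into each option and compare with the original:
(A) x^2 + y^2  ->  (x)^2 + (2x + y)^2 = 5x^2 + 4xy + y^2   [differs from x^2 + y^2: not invariant]
(B) x + y  ->  (x) + (2x + y) = 3x + y   [differs from x + y: not invariant]
(C) x  ->  (x) = x   [equals x: invariant]
(D) xy  ->  (x)(2x + y) = 2x^2 + xy   [differs from xy: not invariant]

Only option (C), x, is unchanged by the transformation.
A vertical shear moves points parallel to the y-axis, so the x-coordinate (and any function of x alone) is unchanged.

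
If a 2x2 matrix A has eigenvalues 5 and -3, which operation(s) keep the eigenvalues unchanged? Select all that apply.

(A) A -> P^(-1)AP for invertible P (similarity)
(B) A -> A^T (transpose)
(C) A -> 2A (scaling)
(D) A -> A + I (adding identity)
A and B

Eigenvalues are preserved by:
1. Similarity transformations: A -> P^(-1)AP (same characteristic polynomial)
2. Transpose: A^T has the same eigenvalues as A

Eigenvalues are NOT preserved by:
- Adding identity: eigenvalues become 5+1, -3+1
- Scaling: eigenvalues become 10, -6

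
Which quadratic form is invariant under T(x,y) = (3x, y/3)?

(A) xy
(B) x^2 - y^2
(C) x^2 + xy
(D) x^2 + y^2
A

T multiplies x by 3 and divides y by 3.
Substitute the transformed coordinates into each option and compare with the original:
(A) xy  ->  (3x)(y/3) = xy   [equals xy: invariant]
(B) x^2 - y^2  ->  (3x)^2 - (y/3)^2 = 9x^2 - y^2/9   [differs from x^2 - y^2: not invariant]
(C) x^2 + xy  ->  (3x)^2 + (3x)(y/3) = 9x^2 + xy   [differs from x^2 + xy: not invariant]
(D) x^2 + y^2  ->  (3x)^2 + (y/3)^2 = 9x^2 + y^2/9   [differs from x^2 + y^2: not invariant]

Only option (A), xy, is unchanged by the transformation.
The factors 3 and 1/3 cancel only in the pure product xy.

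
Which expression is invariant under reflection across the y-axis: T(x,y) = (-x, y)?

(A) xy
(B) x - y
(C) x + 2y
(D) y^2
D

The map is reflection across the y-axis: T(x,y) = (-x, y).
Substitute the transformed coordinates into each option and compare with the original:
(A) xy  ->  (-x)(y) = -xy   [differs from xy: not invariant]
(B) x - y  ->  (-x) - (y) = -x - y   [differs from x - y: not invariant]
(C) x + 2y  ->  (-x) + 2(y) = -x + 2y   [differs from x + 2y: not invariant]
(D) y^2  ->  (y)^2 = y^2   [equals y^2: invariant]

Only option (D), y^2, is unchanged by the transformation.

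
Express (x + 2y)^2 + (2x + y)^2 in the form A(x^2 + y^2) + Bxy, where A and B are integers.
5(x^2 + y^2) + 8xy

Expanding: (x + 2y)^2 = x^2 + 4xy + 4y^2
(2x + y)^2 = 4x^2 + 4xy + y^2
Sum = (1+4)(x^2+y^2) + 8xy = 5(x^2 + y^2) + 8xy
This is symmetric in x and y.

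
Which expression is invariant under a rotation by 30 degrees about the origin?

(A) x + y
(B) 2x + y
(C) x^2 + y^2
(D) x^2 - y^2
C

A rotation by 30 degrees sends (x, y) to (sqrt(3)x/2 - y/2, x/2 + sqrt(3)y/2).
Substitute the transformed coordinates into each option and compare with the original:
(A) x + y  ->  (sqrt(3)x/2 - y/2) + (x/2 + sqrt(3)y/2) = x/2 + sqrt(3)x/2 - y/2 + sqrt(3)y/2   [differs from x + y: not invariant]
(B) 2x + y  ->  2(sqrt(3)x/2 - y/2) + (x/2 + sqrt(3)y/2) = x/2 + sqrt(3)x - y + sqrt(3)y/2   [differs from 2x + y: not invariant]
(C) x^2 + y^2  ->  (sqrt(3)x/2 - y/2)^2 + (x/2 + sqrt(3)y/2)^2 = x^2 + y^2   [equals x^2 + y^2: invariant]
(D) x^2 - y^2  ->  (sqrt(3)x/2 - y/2)^2 - (x/2 + sqrt(3)y/2)^2 = x^2/2 - sqrt(3)xy - y^2/2   [differs from x^2 - y^2: not invariant]

Only option (C), x^2 + y^2, is unchanged by the transformation.
Geometrically, x^2 + y^2 is the squared distance from the origin, which every rotation about the origin preserves.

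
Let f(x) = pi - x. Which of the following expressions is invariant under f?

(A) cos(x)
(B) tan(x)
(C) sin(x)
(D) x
C

For f(x) = pi - x:
sin(pi - x) = sin(x), so sine is invariant under this transformation.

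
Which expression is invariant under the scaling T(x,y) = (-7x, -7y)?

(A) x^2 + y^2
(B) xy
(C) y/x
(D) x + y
C

Under the uniform scaling T(x,y) = (-7x, -7y):
Substitute the transformed coordinates into each option and compare with the original:
(A) x^2 + y^2  ->  (-7x)^2 + (-7y)^2 = 49x^2 + 49y^2   [differs from x^2 + y^2: not invariant]
(B) xy  ->  (-7x)(-7y) = 49xy   [differs from xy: not invariant]
(C) y/x  ->  (-7y)/(-7x) = y/x   [equals y/x: invariant]
(D) x + y  ->  (-7x) + (-7y) = -7x - 7y   [differs from x + y: not invariant]

Only option (C), y/x, is unchanged by the transformation.
The common factor -7 cancels in a ratio of coordinates, while sums, products and sums of squares pick up factors of -7 or 49.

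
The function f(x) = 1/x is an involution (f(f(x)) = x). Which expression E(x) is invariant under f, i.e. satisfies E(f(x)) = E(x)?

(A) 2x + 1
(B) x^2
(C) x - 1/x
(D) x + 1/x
D

Replace x by f(x) = 1/x in each option and simplify. As a quick numerical cross-check, also compare E(5) with E(f(5)) = E(1/5).

(A) 2x + 1  ->  2(1/x) + 1 = (x + 2)/x; check: E(5) = 11 but E(1/5) = 7/5.   [not invariant]
(B) x^2  ->  (1/x)^2 = x^(-2); check: E(5) = 25 but E(1/5) = 1/25.   [not invariant]
(C) x - 1/x  ->  (1/x) - 1/(1/x) = -x + 1/x; check: E(5) = 24/5 but E(1/5) = -24/5.   [not invariant]
(D) x + 1/x  ->  (1/x) + 1/(1/x), which simplifies back to x + 1/x; check: E(5) = 26/5, E(1/5) = 26/5.   [invariant]

Only (D) is unchanged. E is symmetric under swapping x with f(x) = 1/x, which is exactly what an involution does.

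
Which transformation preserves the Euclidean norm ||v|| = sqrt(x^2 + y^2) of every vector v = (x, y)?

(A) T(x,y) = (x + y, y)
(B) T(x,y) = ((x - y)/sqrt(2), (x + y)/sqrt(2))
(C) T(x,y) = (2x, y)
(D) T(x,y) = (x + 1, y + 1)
B

A transformation preserves a norm if ||T(v)|| = ||v|| for every v; a single vector where the norm changes rules an option out.

(A) T(x,y) = (x + y, y): v = (0, 1) has norm sqrt((0)^2 + (1)^2) = 1, but T(v) = (1, 1) has norm sqrt(2) -- not preserved.
(B) T(x,y) = ((x - y)/sqrt(2), (x + y)/sqrt(2)): preserves the norm -- it is an orthogonal map (a rotation/reflection), and (sqrt(2)(x - y)/2)^2 + (sqrt(2)(x + y)/2)^2 simplifies to x^2 + y^2.
(C) T(x,y) = (2x, y): v = (1, 0) has norm sqrt((1)^2 + (0)^2) = 1, but T(v) = (2, 0) has norm 2 -- not preserved.
(D) T(x,y) = (x + 1, y + 1): v = (1, 0) has norm sqrt((1)^2 + (0)^2) = 1, but T(v) = (2, 1) has norm sqrt(5) -- not preserved.

Therefore the answer is (B).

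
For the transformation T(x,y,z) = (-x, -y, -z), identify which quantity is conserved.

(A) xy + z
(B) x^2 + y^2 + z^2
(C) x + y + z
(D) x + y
B

Apply T(x,y,z) = (-x, -y, -z) to each option, i.e. replace (x, y, z) by the transformed coordinates.
Substitute the transformed coordinates into each option and compare with the original:
(A) xy + z  ->  (-x)(-y) + (-z) = xy - z   [differs from xy + z: not invariant]
(B) x^2 + y^2 + z^2  ->  (-x)^2 + (-y)^2 + (-z)^2 = x^2 + y^2 + z^2   [equals x^2 + y^2 + z^2: invariant]
(C) x + y + z  ->  (-x) + (-y) + (-z) = -x - y - z   [differs from x + y + z: not invariant]
(D) x + y  ->  (-x) + (-y) = -x - y   [differs from x + y: not invariant]

Only option (B), x^2 + y^2 + z^2, is unchanged by the transformation.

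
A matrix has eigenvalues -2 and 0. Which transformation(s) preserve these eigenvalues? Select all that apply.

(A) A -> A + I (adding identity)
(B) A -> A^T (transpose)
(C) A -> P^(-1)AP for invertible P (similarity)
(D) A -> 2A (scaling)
B and C

Eigenvalues are preserved by:
1. Similarity transformations: A -> P^(-1)AP (same characteristic polynomial)
2. Transpose: A^T has the same eigenvalues as A

Eigenvalues are NOT preserved by:
- Adding identity: eigenvalues become -2+1, 0+1
- Scaling: eigenvalues become -4, 0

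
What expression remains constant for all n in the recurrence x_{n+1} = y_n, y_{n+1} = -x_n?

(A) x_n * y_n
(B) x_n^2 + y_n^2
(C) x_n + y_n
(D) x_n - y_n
B

For the recurrence x_{n+1} = y_n, y_{n+1} = -x_n:

x_{n+1}^2 + y_{n+1}^2 = y_n^2 + (-x_n)^2 = x_n^2 + y_n^2
The sum of squares is conserved (like energy in a harmonic oscillator).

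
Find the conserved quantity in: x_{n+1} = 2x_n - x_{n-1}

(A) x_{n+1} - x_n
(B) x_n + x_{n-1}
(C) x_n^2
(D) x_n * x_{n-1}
A

For the recurrence x_{n+1} = 2x_n - x_{n-1}:

If x_{n+1} = 2x_n - x_{n-1}, then:
x_{n+1} - x_n = x_n - x_{n-1}
The first difference is constant throughout the sequence.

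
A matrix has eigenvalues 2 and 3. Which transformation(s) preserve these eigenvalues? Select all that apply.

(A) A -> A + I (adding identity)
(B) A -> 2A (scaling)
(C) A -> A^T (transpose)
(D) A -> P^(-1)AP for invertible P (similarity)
C and D

Eigenvalues are preserved by:
1. Similarity transformations: A -> P^(-1)AP (same characteristic polynomial)
2. Transpose: A^T has the same eigenvalues as A

Eigenvalues are NOT preserved by:
- Adding identity: eigenvalues become 2+1, 3+1
- Scaling: eigenvalues become 4, 6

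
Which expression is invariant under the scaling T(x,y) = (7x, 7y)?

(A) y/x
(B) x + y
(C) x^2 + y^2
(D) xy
A

Under the uniform scaling T(x,y) = (7x, 7y):
Substitute the transformed coordinates into each option and compare with the original:
(A) y/x  ->  (7y)/(7x) = y/x   [equals y/x: invariant]
(B) x + y  ->  (7x) + (7y) = 7x + 7y   [differs from x + y: not invariant]
(C) x^2 + y^2  ->  (7x)^2 + (7y)^2 = 49x^2 + 49y^2   [differs from x^2 + y^2: not invariant]
(D) xy  ->  (7x)(7y) = 49xy   [differs from xy: not invariant]

Only option (A), y/x, is unchanged by the transformation.
The common factor 7 cancels in a ratio of coordinates, while sums, products and sums of squares pick up factors of 7 or 49.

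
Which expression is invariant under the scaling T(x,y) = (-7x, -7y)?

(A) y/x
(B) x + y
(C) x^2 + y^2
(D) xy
A

Under the uniform scaling T(x,y) = (-7x, -7y):
Substitute the transformed coordinates into each option and compare with the original:
(A) y/x  ->  (-7y)/(-7x) = y/x   [equals y/x: invariant]
(B) x + y  ->  (-7x) + (-7y) = -7x - 7y   [differs from x + y: not invariant]
(C) x^2 + y^2  ->  (-7x)^2 + (-7y)^2 = 49x^2 + 49y^2   [differs from x^2 + y^2: not invariant]
(D) xy  ->  (-7x)(-7y) = 49xy   [differs from xy: not invariant]

Only option (A), y/x, is unchanged by the transformation.
The common factor -7 cancels in a ratio of coordinates, while sums, products and sums of squares pick up factors of -7 or 49.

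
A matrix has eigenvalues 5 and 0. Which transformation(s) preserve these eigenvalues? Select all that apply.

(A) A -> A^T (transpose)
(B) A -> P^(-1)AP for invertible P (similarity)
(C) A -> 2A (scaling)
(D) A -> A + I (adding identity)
A and B

Eigenvalues are preserved by:
1. Similarity transformations: A -> P^(-1)AP (same characteristic polynomial)
2. Transpose: A^T has the same eigenvalues as A

Eigenvalues are NOT preserved by:
- Adding identity: eigenvalues become 5+1, 0+1
- Scaling: eigenvalues become 10, 0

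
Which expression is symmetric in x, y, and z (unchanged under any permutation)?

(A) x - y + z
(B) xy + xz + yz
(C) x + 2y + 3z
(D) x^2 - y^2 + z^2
B

A symmetric expression is unchanged when the variables are permuted; here the transformation to test is the swap (x, y) -> (y, x).
A symmetric expression must survive every permutation; the single swap x <-> y already eliminates the distractors, and the keyed expression is also unchanged by x <-> z and y <-> z (each variable enters it in exactly the same way).
Substitute the transformed coordinates into each option and compare with the original:
(A) x - y + z  ->  (y) - (x) + z = -x + y + z   [differs from x - y + z: not invariant]
(B) xy + xz + yz  ->  (y)(x) + (y)z + (x)z = xy + xz + yz   [equals xy + xz + yz: invariant]
(C) x + 2y + 3z  ->  (y) + 2(x) + 3z = 2x + y + 3z   [differs from x + 2y + 3z: not invariant]
(D) x^2 - y^2 + z^2  ->  (y)^2 - (x)^2 + z^2 = -x^2 + y^2 + z^2   [differs from x^2 - y^2 + z^2: not invariant]

Only option (B), xy + xz + yz, is unchanged by the transformation.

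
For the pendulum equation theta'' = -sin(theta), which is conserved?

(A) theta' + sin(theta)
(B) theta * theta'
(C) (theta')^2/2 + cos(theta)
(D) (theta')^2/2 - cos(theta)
D

A first integral I satisfies dI/dt = 0 along every solution. Differentiate each option and use the equation of motion:
(A) d/dt[theta' + sin(theta)] = theta'' + cos(theta) theta' = -sin(theta) + theta' cos(theta), not identically 0
(B) d/dt[theta * theta'] = (theta')^2 + theta theta'' = (theta')^2 - theta sin(theta), not identically 0
(C) d/dt[(theta')^2/2 + cos(theta)] = theta' theta'' - sin(theta) theta' = -2 theta' sin(theta), not identically 0
(D) d/dt[(theta')^2/2 - cos(theta)] = theta' theta'' + sin(theta) theta' = theta'(-sin(theta)) + theta' sin(theta) = 0

Only (D) has zero time-derivative. This is the total energy: kinetic (theta')^2/2 plus potential -cos(theta).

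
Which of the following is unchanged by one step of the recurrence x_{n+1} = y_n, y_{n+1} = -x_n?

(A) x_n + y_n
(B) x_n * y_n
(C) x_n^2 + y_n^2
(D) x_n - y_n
C

For the recurrence x_{n+1} = y_n, y_{n+1} = -x_n:

x_{n+1}^2 + y_{n+1}^2 = y_n^2 + (-x_n)^2 = x_n^2 + y_n^2
The sum of squares is conserved (like energy in a harmonic oscillator).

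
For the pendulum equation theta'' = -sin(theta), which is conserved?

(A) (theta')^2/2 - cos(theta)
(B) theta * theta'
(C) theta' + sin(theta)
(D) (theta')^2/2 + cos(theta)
A

A first integral I satisfies dI/dt = 0 along every solution. Differentiate each option and use the equation of motion:
(A) d/dt[(theta')^2/2 - cos(theta)] = theta' theta'' + sin(theta) theta' = theta'(-sin(theta)) + theta' sin(theta) = 0
(B) d/dt[theta * theta'] = (theta')^2 + theta theta'' = (theta')^2 - theta sin(theta), not identically 0
(C) d/dt[theta' + sin(theta)] = theta'' + cos(theta) theta' = -sin(theta) + theta' cos(theta), not identically 0
(D) d/dt[(theta')^2/2 + cos(theta)] = theta' theta'' - sin(theta) theta' = -2 theta' sin(theta), not identically 0

Only (A) has zero time-derivative. This is the total energy: kinetic (theta')^2/2 plus potential -cos(theta).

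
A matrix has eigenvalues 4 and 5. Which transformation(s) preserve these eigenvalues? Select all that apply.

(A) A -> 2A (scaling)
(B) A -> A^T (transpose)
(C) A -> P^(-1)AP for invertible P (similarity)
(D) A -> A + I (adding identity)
B and C

Eigenvalues are preserved by:
1. Similarity transformations: A -> P^(-1)AP (same characteristic polynomial)
2. Transpose: A^T has the same eigenvalues as A

Eigenvalues are NOT preserved by:
- Adding identity: eigenvalues become 4+1, 5+1
- Scaling: eigenvalues become 8, 10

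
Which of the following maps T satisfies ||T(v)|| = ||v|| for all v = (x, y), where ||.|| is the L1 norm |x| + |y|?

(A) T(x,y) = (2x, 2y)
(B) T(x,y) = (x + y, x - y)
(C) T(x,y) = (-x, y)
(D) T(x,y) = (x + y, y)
C

A transformation preserves a norm if ||T(v)|| = ||v|| for every v; a single vector where the norm changes rules an option out.

(A) T(x,y) = (2x, 2y): v = (1, 0) has norm |1| + |0| = 1, but T(v) = (2, 0) has norm 2 -- not preserved.
(B) T(x,y) = (x + y, x - y): v = (1, 0) has norm |1| + |0| = 1, but T(v) = (1, 1) has norm 2 -- not preserved.
(C) T(x,y) = (-x, y): preserves the norm -- it only permutes the coordinates and/or flips signs, which leaves |x| + |y| unchanged.
(D) T(x,y) = (x + y, y): v = (0, 1) has norm |0| + |1| = 1, but T(v) = (1, 1) has norm 2 -- not preserved.

Therefore the answer is (C).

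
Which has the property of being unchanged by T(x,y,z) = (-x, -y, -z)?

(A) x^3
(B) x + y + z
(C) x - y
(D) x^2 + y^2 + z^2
D

Apply T(x,y,z) = (-x, -y, -z) to each option, i.e. replace (x, y, z) by the transformed coordinates.
Substitute the transformed coordinates into each option and compare with the original:
(A) x^3  ->  (-x)^3 = -x^3   [differs from x^3: not invariant]
(B) x + y + z  ->  (-x) + (-y) + (-z) = -x - y - z   [differs from x + y + z: not invariant]
(C) x - y  ->  (-x) - (-y) = -x + y   [differs from x - y: not invariant]
(D) x^2 + y^2 + z^2  ->  (-x)^2 + (-y)^2 + (-z)^2 = x^2 + y^2 + z^2   [equals x^2 + y^2 + z^2: invariant]

Only option (D), x^2 + y^2 + z^2, is unchanged by the transformation.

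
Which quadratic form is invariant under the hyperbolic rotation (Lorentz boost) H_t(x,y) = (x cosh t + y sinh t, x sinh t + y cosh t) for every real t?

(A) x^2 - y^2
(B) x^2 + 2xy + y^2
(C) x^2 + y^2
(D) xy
A

Write x' = x cosh t + y sinh t, y' = x sinh t + y cosh t and substitute into each option:
(A) x^2 - y^2: (x cosh t + y sinh t)^2 - (x sinh t + y cosh t)^2 = x^2(cosh^2 t - sinh^2 t) + 2xy(cosh t sinh t - sinh t cosh t) + y^2(sinh^2 t - cosh^2 t) = x^2 - y^2   [invariant, using cosh^2 t - sinh^2 t = 1]
(B) x^2 + 2xy + y^2: (x' + y')^2 with x' + y' = (x + y)(cosh t + sinh t) = (x + y)e^t, so it becomes (x + y)^2 e^(2t)   [not invariant for t != 0]
(C) x^2 + y^2: (x cosh t + y sinh t)^2 + (x sinh t + y cosh t)^2 = (x^2 + y^2)(cosh^2 t + sinh^2 t) + 4xy sinh t cosh t = (x^2 + y^2) cosh 2t + 2xy sinh 2t   [not invariant for t != 0]
(D) xy: (x cosh t + y sinh t)(x sinh t + y cosh t) = xy(cosh^2 t + sinh^2 t) + (x^2 + y^2) sinh t cosh t = xy cosh 2t + (x^2 + y^2)(sinh 2t)/2   [not invariant for t != 0]

Only (A) x^2 - y^2 is unchanged; it is the Minkowski form preserved by Lorentz boosts, just as x^2 + y^2 is preserved by ordinary rotations.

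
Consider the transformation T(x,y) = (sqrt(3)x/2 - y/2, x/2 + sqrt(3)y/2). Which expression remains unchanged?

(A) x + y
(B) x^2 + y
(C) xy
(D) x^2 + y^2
D

An expression E(x,y) is invariant under T if E(T(x,y)) = E(x,y). Here T(x,y) = (sqrt(3)x/2 - y/2, x/2 + sqrt(3)y/2).
Substitute the transformed coordinates into each option and compare with the original:
(A) x + y  ->  (sqrt(3)x/2 - y/2) + (x/2 + sqrt(3)y/2) = x/2 + sqrt(3)x/2 - y/2 + sqrt(3)y/2   [differs from x + y: not invariant]
(B) x^2 + y  ->  (sqrt(3)x/2 - y/2)^2 + (x/2 + sqrt(3)y/2) = 3x^2/4 - sqrt(3)xy/2 + x/2 + y^2/4 + sqrt(3)y/2   [differs from x^2 + y: not invariant]
(C) xy  ->  (sqrt(3)x/2 - y/2)(x/2 + sqrt(3)y/2) = sqrt(3)x^2/4 + xy/2 - sqrt(3)y^2/4   [differs from xy: not invariant]
(D) x^2 + y^2  ->  (sqrt(3)x/2 - y/2)^2 + (x/2 + sqrt(3)y/2)^2 = x^2 + y^2   [equals x^2 + y^2: invariant]

Only option (D), x^2 + y^2, is unchanged by the transformation.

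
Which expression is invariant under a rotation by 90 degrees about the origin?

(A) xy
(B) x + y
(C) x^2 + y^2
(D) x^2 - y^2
C

A rotation by 90 degrees sends (x, y) to (-y, x).
Substitute the transformed coordinates into each option and compare with the original:
(A) xy  ->  (-y)(x) = -xy   [differs from xy: not invariant]
(B) x + y  ->  (-y) + (x) = x - y   [differs from x + y: not invariant]
(C) x^2 + y^2  ->  (-y)^2 + (x)^2 = x^2 + y^2   [equals x^2 + y^2: invariant]
(D) x^2 - y^2  ->  (-y)^2 - (x)^2 = -x^2 + y^2   [differs from x^2 - y^2: not invariant]

Only option (C), x^2 + y^2, is unchanged by the transformation.
Geometrically, x^2 + y^2 is the squared distance from the origin, which every rotation about the origin preserves.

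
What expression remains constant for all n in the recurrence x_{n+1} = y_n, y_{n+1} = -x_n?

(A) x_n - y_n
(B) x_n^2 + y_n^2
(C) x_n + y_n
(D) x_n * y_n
B

For the recurrence x_{n+1} = y_n, y_{n+1} = -x_n:

x_{n+1}^2 + y_{n+1}^2 = y_n^2 + (-x_n)^2 = x_n^2 + y_n^2
The sum of squares is conserved (like energy in a harmonic oscillator).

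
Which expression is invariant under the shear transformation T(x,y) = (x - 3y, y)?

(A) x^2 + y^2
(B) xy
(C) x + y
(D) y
D

Under the shear T(x,y) = (x - 3y, y):
Substitute the transformed coordinates into each option and compare with the original:
(A) x^2 + y^2  ->  (x - 3y)^2 + (y)^2 = x^2 - 6xy + 10y^2   [differs from x^2 + y^2: not invariant]
(B) xy  ->  (x - 3y)(y) = xy - 3y^2   [differs from xy: not invariant]
(C) x + y  ->  (x - 3y) + (y) = x - 2y   [differs from x + y: not invariant]
(D) y  ->  (y) = y   [equals y: invariant]

Only option (D), y, is unchanged by the transformation.
A horizontal shear moves points parallel to the x-axis, so the y-coordinate (and any function of y alone) is unchanged.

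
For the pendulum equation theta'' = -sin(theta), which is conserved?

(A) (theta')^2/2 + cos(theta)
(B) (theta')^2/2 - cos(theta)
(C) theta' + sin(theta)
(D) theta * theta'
B

A first integral I satisfies dI/dt = 0 along every solution. Differentiate each option and use the equation of motion:
(A) d/dt[(theta')^2/2 + cos(theta)] = theta' theta'' - sin(theta) theta' = -2 theta' sin(theta), not identically 0
(B) d/dt[(theta')^2/2 - cos(theta)] = theta' theta'' + sin(theta) theta' = theta'(-sin(theta)) + theta' sin(theta) = 0
(C) d/dt[theta' + sin(theta)] = theta'' + cos(theta) theta' = -sin(theta) + theta' cos(theta), not identically 0
(D) d/dt[theta * theta'] = (theta')^2 + theta theta'' = (theta')^2 - theta sin(theta), not identically 0

Only (B) has zero time-derivative. This is the total energy: kinetic (theta')^2/2 plus potential -cos(theta).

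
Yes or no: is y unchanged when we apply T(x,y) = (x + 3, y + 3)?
No

Substitute T(x,y) = (x + 3, y + 3) into the expression and compare with the original.

Original: y
After applying T: (y + 3) = y + 3

This differs from the original y (difference: 3), so the expression is NOT invariant.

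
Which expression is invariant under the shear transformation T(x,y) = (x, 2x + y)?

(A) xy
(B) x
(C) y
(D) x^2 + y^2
B

Under the shear T(x,y) = (x, 2x + y):
Substitute the transformed coordinates into each option and compare with the original:
(A) xy  ->  (x)(2x + y) = 2x^2 + xy   [differs from xy: not invariant]
(B) x  ->  (x) = x   [equals x: invariant]
(C) y  ->  (2x + y) = 2x + y   [differs from y: not invariant]
(D) x^2 + y^2  ->  (x)^2 + (2x + y)^2 = 5x^2 + 4xy + y^2   [differs from x^2 + y^2: not invariant]

Only option (B), x, is unchanged by the transformation.
A vertical shear moves points parallel to the y-axis, so the x-coordinate (and any function of x alone) is unchanged.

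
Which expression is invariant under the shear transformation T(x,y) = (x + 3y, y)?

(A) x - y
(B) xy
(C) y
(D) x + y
C

Under the shear T(x,y) = (x + 3y, y):
Substitute the transformed coordinates into each option and compare with the original:
(A) x - y  ->  (x + 3y) - (y) = x + 2y   [differs from x - y: not invariant]
(B) xy  ->  (x + 3y)(y) = xy + 3y^2   [differs from xy: not invariant]
(C) y  ->  (y) = y   [equals y: invariant]
(D) x + y  ->  (x + 3y) + (y) = x + 4y   [differs from x + y: not invariant]

Only option (C), y, is unchanged by the transformation.
A horizontal shear moves points parallel to the x-axis, so the y-coordinate (and any function of y alone) is unchanged.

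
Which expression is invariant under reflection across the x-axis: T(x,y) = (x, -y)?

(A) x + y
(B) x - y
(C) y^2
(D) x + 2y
C

The map is reflection across the x-axis: T(x,y) = (x, -y).
Substitute the transformed coordinates into each option and compare with the original:
(A) x + y  ->  (x) + (-y) = x - y   [differs from x + y: not invariant]
(B) x - y  ->  (x) - (-y) = x + y   [differs from x - y: not invariant]
(C) y^2  ->  (-y)^2 = y^2   [equals y^2: invariant]
(D) x + 2y  ->  (x) + 2(-y) = x - 2y   [differs from x + 2y: not invariant]

Only option (C), y^2, is unchanged by the transformation.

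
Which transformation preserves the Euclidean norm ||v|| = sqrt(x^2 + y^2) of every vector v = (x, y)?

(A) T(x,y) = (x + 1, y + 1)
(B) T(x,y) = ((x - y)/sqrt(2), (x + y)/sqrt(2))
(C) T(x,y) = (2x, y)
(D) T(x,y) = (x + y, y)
B

A transformation preserves a norm if ||T(v)|| = ||v|| for every v; a single vector where the norm changes rules an option out.

(A) T(x,y) = (x + 1, y + 1): v = (1, 0) has norm sqrt((1)^2 + (0)^2) = 1, but T(v) = (2, 1) has norm sqrt(5) -- not preserved.
(B) T(x,y) = ((x - y)/sqrt(2), (x + y)/sqrt(2)): preserves the norm -- it is an orthogonal map (a rotation/reflection), and (sqrt(2)(x - y)/2)^2 + (sqrt(2)(x + y)/2)^2 simplifies to x^2 + y^2.
(C) T(x,y) = (2x, y): v = (1, 0) has norm sqrt((1)^2 + (0)^2) = 1, but T(v) = (2, 0) has norm 2 -- not preserved.
(D) T(x,y) = (x + y, y): v = (0, 1) has norm sqrt((0)^2 + (1)^2) = 1, but T(v) = (1, 1) has norm sqrt(2) -- not preserved.

Therefore the answer is (B).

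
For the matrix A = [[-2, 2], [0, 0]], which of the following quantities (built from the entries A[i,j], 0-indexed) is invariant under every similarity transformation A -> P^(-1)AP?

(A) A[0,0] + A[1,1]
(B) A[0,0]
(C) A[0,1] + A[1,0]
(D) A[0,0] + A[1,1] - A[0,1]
A

A[0,0] + A[1,1] is the trace of A. By the cyclic property of the trace, tr(P^(-1)AP) = tr(APP^(-1)) = tr(A), so it is the same for every matrix similar to A.

The other combinations are not similarity invariants. For example, take P = [[1, 1], [1, 2]] (det P = 1), so P^(-1) = [[2, -1], [-1, 1]] and
B = P^(-1)AP = [[0, 4], [0, -2]].
Evaluating each option on A and on B:
(A) A[0,0] + A[1,1]: -2 for A, -2 for B -> unchanged
(B) A[0,0]: -2 for A, 0 for B -> changes
(C) A[0,1] + A[1,0]: 2 for A, 4 for B -> changes
(D) A[0,0] + A[1,1] - A[0,1]: -4 for A, -6 for B -> changes

Only (A) A[0,0] + A[1,1] = -2 survives (and it does so for every P, not just this one), so it is the invariant.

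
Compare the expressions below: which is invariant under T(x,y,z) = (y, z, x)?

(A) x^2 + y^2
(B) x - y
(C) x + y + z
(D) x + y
C

Apply T(x,y,z) = (y, z, x) to each option, i.e. replace (x, y, z) by the transformed coordinates.
Substitute the transformed coordinates into each option and compare with the original:
(A) x^2 + y^2  ->  (y)^2 + (z)^2 = y^2 + z^2   [differs from x^2 + y^2: not invariant]
(B) x - y  ->  (y) - (z) = y - z   [differs from x - y: not invariant]
(C) x + y + z  ->  (y) + (z) + (x) = x + y + z   [equals x + y + z: invariant]
(D) x + y  ->  (y) + (z) = y + z   [differs from x + y: not invariant]

Only option (C), x + y + z, is unchanged by the transformation.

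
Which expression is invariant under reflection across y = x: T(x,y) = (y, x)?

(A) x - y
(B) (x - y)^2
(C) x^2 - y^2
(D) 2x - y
B

The map is reflection across y = x: T(x,y) = (y, x).
Substitute the transformed coordinates into each option and compare with the original:
(A) x - y  ->  (y) - (x) = -x + y   [differs from x - y: not invariant]
(B) (x - y)^2  ->  ((y) - (x))^2 = x^2 - 2xy + y^2   [equals (x - y)^2: invariant]
(C) x^2 - y^2  ->  (y)^2 - (x)^2 = -x^2 + y^2   [differs from x^2 - y^2: not invariant]
(D) 2x - y  ->  2(y) - (x) = -x + 2y   [differs from 2x - y: not invariant]

Only option (B), (x - y)^2, is unchanged by the transformation.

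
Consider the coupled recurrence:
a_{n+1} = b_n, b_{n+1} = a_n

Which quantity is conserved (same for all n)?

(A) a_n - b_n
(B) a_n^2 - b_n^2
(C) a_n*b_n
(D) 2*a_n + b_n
C

Replace a_n by a_{n+1} = b_n and b_n by b_{n+1} = a_n in each option and simplify:
(A) a_n - b_n  ->  (b_n) - (a_n) = -a_n + b_n   [not conserved]
(B) a_n^2 - b_n^2  ->  (b_n)^2 - (a_n)^2 = -a_n^2 + b_n^2   [not conserved]
(C) a_n*b_n  ->  (b_n)*(a_n) = a_n*b_n   [conserved]
(D) 2*a_n + b_n  ->  2*(b_n) + (a_n) = a_n + 2*b_n   [not conserved]

Only (C) a_n*b_n returns to itself after one step, so it is the conserved quantity.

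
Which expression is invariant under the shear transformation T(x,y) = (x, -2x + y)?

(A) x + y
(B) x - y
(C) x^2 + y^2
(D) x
D

Under the shear T(x,y) = (x, -2x + y):
Substitute the transformed coordinates into each option and compare with the original:
(A) x + y  ->  (x) + (-2x + y) = -x + y   [differs from x + y: not invariant]
(B) x - y  ->  (x) - (-2x + y) = 3x - y   [differs from x - y: not invariant]
(C) x^2 + y^2  ->  (x)^2 + (-2x + y)^2 = 5x^2 - 4xy + y^2   [differs from x^2 + y^2: not invariant]
(D) x  ->  (x) = x   [equals x: invariant]

Only option (D), x, is unchanged by the transformation.
A vertical shear moves points parallel to the y-axis, so the x-coordinate (and any function of x alone) is unchanged.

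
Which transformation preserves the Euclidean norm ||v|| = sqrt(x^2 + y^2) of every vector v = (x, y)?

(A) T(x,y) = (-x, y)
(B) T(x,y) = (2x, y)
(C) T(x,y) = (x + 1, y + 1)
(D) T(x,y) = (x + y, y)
A

A transformation preserves a norm if ||T(v)|| = ||v|| for every v; a single vector where the norm changes rules an option out.

(A) T(x,y) = (-x, y): preserves the norm -- it is an orthogonal map (a rotation/reflection), and (-x)^2 + (y)^2 simplifies to x^2 + y^2.
(B) T(x,y) = (2x, y): v = (1, 0) has norm sqrt((1)^2 + (0)^2) = 1, but T(v) = (2, 0) has norm 2 -- not preserved.
(C) T(x,y) = (x + 1, y + 1): v = (1, 0) has norm sqrt((1)^2 + (0)^2) = 1, but T(v) = (2, 1) has norm sqrt(5) -- not preserved.
(D) T(x,y) = (x + y, y): v = (0, 1) has norm sqrt((0)^2 + (1)^2) = 1, but T(v) = (1, 1) has norm sqrt(2) -- not preserved.

Therefore the answer is (A).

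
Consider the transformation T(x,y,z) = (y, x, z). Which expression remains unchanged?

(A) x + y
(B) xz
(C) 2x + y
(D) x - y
A

Apply T(x,y,z) = (y, x, z) to each option, i.e. replace (x, y, z) by the transformed coordinates.
Substitute the transformed coordinates into each option and compare with the original:
(A) x + y  ->  (y) + (x) = x + y   [equals x + y: invariant]
(B) xz  ->  (y)(z) = yz   [differs from xz: not invariant]
(C) 2x + y  ->  2(y) + (x) = x + 2y   [differs from 2x + y: not invariant]
(D) x - y  ->  (y) - (x) = -x + y   [differs from x - y: not invariant]

Only option (A), x + y, is unchanged by the transformation.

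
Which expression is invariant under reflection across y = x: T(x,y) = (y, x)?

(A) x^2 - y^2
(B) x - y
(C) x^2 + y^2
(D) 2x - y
C

The map is reflection across y = x: T(x,y) = (y, x).
Substitute the transformed coordinates into each option and compare with the original:
(A) x^2 - y^2  ->  (y)^2 - (x)^2 = -x^2 + y^2   [differs from x^2 - y^2: not invariant]
(B) x - y  ->  (y) - (x) = -x + y   [differs from x - y: not invariant]
(C) x^2 + y^2  ->  (y)^2 + (x)^2 = x^2 + y^2   [equals x^2 + y^2: invariant]
(D) 2x - y  ->  2(y) - (x) = -x + 2y   [differs from 2x - y: not invariant]

Only option (C), x^2 + y^2, is unchanged by the transformation.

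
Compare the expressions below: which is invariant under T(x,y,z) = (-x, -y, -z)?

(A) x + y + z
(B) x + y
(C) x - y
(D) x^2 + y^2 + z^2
D

Apply T(x,y,z) = (-x, -y, -z) to each option, i.e. replace (x, y, z) by the transformed coordinates.
Substitute the transformed coordinates into each option and compare with the original:
(A) x + y + z  ->  (-x) + (-y) + (-z) = -x - y - z   [differs from x + y + z: not invariant]
(B) x + y  ->  (-x) + (-y) = -x - y   [differs from x + y: not invariant]
(C) x - y  ->  (-x) - (-y) = -x + y   [differs from x - y: not invariant]
(D) x^2 + y^2 + z^2  ->  (-x)^2 + (-y)^2 + (-z)^2 = x^2 + y^2 + z^2   [equals x^2 + y^2 + z^2: invariant]

Only option (D), x^2 + y^2 + z^2, is unchanged by the transformation.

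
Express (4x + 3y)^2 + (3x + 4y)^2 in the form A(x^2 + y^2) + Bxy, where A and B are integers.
25(x^2 + y^2) + 48xy

Expanding: (4x + 3y)^2 = 16x^2 + 24xy + 9y^2
(3x + 4y)^2 = 9x^2 + 24xy + 16y^2
Sum = (16+9)(x^2+y^2) + 48xy = 25(x^2 + y^2) + 48xy
This is symmetric in x and y.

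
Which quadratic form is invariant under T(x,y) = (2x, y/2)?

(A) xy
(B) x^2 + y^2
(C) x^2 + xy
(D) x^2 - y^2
A

T multiplies x by 2 and divides y by 2.
Substitute the transformed coordinates into each option and compare with the original:
(A) xy  ->  (2x)(y/2) = xy   [equals xy: invariant]
(B) x^2 + y^2  ->  (2x)^2 + (y/2)^2 = 4x^2 + y^2/4   [differs from x^2 + y^2: not invariant]
(C) x^2 + xy  ->  (2x)^2 + (2x)(y/2) = 4x^2 + xy   [differs from x^2 + xy: not invariant]
(D) x^2 - y^2  ->  (2x)^2 - (y/2)^2 = 4x^2 - y^2/4   [differs from x^2 - y^2: not invariant]

Only option (A), xy, is unchanged by the transformation.
The factors 2 and 1/2 cancel only in the pure product xy.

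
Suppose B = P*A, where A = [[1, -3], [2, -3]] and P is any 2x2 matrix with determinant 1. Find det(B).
3

By the multiplicative property of determinants, det(B) = det(P*A) = det(P) * det(A) = det(A),
so the determinant is invariant under multiplication by any determinant-1 matrix; we just need det(A).

det(A) = (1)(-3) - (-3)(2) = -3 - (-6) = 3

Therefore det(B) = 1 * 3 = 3.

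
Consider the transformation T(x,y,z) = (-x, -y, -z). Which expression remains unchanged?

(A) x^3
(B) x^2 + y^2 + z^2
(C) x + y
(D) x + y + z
B

Apply T(x,y,z) = (-x, -y, -z) to each option, i.e. replace (x, y, z) by the transformed coordinates.
Substitute the transformed coordinates into each option and compare with the original:
(A) x^3  ->  (-x)^3 = -x^3   [differs from x^3: not invariant]
(B) x^2 + y^2 + z^2  ->  (-x)^2 + (-y)^2 + (-z)^2 = x^2 + y^2 + z^2   [equals x^2 + y^2 + z^2: invariant]
(C) x + y  ->  (-x) + (-y) = -x - y   [differs from x + y: not invariant]
(D) x + y + z  ->  (-x) + (-y) + (-z) = -x - y - z   [differs from x + y + z: not invariant]

Only option (B), x^2 + y^2 + z^2, is unchanged by the transformation.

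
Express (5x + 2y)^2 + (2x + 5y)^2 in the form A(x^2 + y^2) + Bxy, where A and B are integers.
29(x^2 + y^2) + 40xy

Expanding: (5x + 2y)^2 = 25x^2 + 20xy + 4y^2
(2x + 5y)^2 = 4x^2 + 20xy + 25y^2
Sum = (25+4)(x^2+y^2) + 40xy = 29(x^2 + y^2) + 40xy
This is symmetric in x and y.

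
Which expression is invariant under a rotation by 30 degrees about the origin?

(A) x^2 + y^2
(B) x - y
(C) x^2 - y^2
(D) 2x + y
A

A rotation by 30 degrees sends (x, y) to (sqrt(3)x/2 - y/2, x/2 + sqrt(3)y/2).
Substitute the transformed coordinates into each option and compare with the original:
(A) x^2 + y^2  ->  (sqrt(3)x/2 - y/2)^2 + (x/2 + sqrt(3)y/2)^2 = x^2 + y^2   [equals x^2 + y^2: invariant]
(B) x - y  ->  (sqrt(3)x/2 - y/2) - (x/2 + sqrt(3)y/2) = -x/2 + sqrt(3)x/2 - sqrt(3)y/2 - y/2   [differs from x - y: not invariant]
(C) x^2 - y^2  ->  (sqrt(3)x/2 - y/2)^2 - (x/2 + sqrt(3)y/2)^2 = x^2/2 - sqrt(3)xy - y^2/2   [differs from x^2 - y^2: not invariant]
(D) 2x + y  ->  2(sqrt(3)x/2 - y/2) + (x/2 + sqrt(3)y/2) = x/2 + sqrt(3)x - y + sqrt(3)y/2   [differs from 2x + y: not invariant]

Only option (A), x^2 + y^2, is unchanged by the transformation.
Geometrically, x^2 + y^2 is the squared distance from the origin, which every rotation about the origin preserves.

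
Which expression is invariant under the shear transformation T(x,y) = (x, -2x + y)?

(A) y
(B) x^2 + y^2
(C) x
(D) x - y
C

Under the shear T(x,y) = (x, -2x + y):
Substitute the transformed coordinates into each option and compare with the original:
(A) y  ->  (-2x + y) = -2x + y   [differs from y: not invariant]
(B) x^2 + y^2  ->  (x)^2 + (-2x + y)^2 = 5x^2 - 4xy + y^2   [differs from x^2 + y^2: not invariant]
(C) x  ->  (x) = x   [equals x: invariant]
(D) x - y  ->  (x) - (-2x + y) = 3x - y   [differs from x - y: not invariant]

Only option (C), x, is unchanged by the transformation.
A vertical shear moves points parallel to the y-axis, so the x-coordinate (and any function of x alone) is unchanged.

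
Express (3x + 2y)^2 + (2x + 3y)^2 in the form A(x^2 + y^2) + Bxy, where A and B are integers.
13(x^2 + y^2) + 24xy

Expanding: (3x + 2y)^2 = 9x^2 + 12xy + 4y^2
(2x + 3y)^2 = 4x^2 + 12xy + 9y^2
Sum = (9+4)(x^2+y^2) + 24xy = 13(x^2 + y^2) + 24xy
This is symmetric in x and y.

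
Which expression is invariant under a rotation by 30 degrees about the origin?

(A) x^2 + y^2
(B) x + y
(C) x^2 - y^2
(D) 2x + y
A

A rotation by 30 degrees sends (x, y) to (sqrt(3)x/2 - y/2, x/2 + sqrt(3)y/2).
Substitute the transformed coordinates into each option and compare with the original:
(A) x^2 + y^2  ->  (sqrt(3)x/2 - y/2)^2 + (x/2 + sqrt(3)y/2)^2 = x^2 + y^2   [equals x^2 + y^2: invariant]
(B) x + y  ->  (sqrt(3)x/2 - y/2) + (x/2 + sqrt(3)y/2) = x/2 + sqrt(3)x/2 - y/2 + sqrt(3)y/2   [differs from x + y: not invariant]
(C) x^2 - y^2  ->  (sqrt(3)x/2 - y/2)^2 - (x/2 + sqrt(3)y/2)^2 = x^2/2 - sqrt(3)xy - y^2/2   [differs from x^2 - y^2: not invariant]
(D) 2x + y  ->  2(sqrt(3)x/2 - y/2) + (x/2 + sqrt(3)y/2) = x/2 + sqrt(3)x - y + sqrt(3)y/2   [differs from 2x + y: not invariant]

Only option (A), x^2 + y^2, is unchanged by the transformation.
Geometrically, x^2 + y^2 is the squared distance from the origin, which every rotation about the origin preserves.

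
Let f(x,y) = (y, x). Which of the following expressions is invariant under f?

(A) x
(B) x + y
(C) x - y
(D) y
B

For f(x,y) = (y, x):
After applying f: x' = y, y' = x. So x' + y' = y + x = x + y.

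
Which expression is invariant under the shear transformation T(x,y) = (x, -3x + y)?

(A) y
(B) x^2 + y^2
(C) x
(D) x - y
C

Under the shear T(x,y) = (x, -3x + y):
Substitute the transformed coordinates into each option and compare with the original:
(A) y  ->  (-3x + y) = -3x + y   [differs from y: not invariant]
(B) x^2 + y^2  ->  (x)^2 + (-3x + y)^2 = 10x^2 - 6xy + y^2   [differs from x^2 + y^2: not invariant]
(C) x  ->  (x) = x   [equals x: invariant]
(D) x - y  ->  (x) - (-3x + y) = 4x - y   [differs from x - y: not invariant]

Only option (C), x, is unchanged by the transformation.
A vertical shear moves points parallel to the y-axis, so the x-coordinate (and any function of x alone) is unchanged.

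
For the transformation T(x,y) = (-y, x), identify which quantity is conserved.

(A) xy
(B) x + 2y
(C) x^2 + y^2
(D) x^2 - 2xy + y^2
C

An expression E(x,y) is invariant under T if E(T(x,y)) = E(x,y). Here T(x,y) = (-y, x).
Substitute the transformed coordinates into each option and compare with the original:
(A) xy  ->  (-y)(x) = -xy   [differs from xy: not invariant]
(B) x + 2y  ->  (-y) + 2(x) = 2x - y   [differs from x + 2y: not invariant]
(C) x^2 + y^2  ->  (-y)^2 + (x)^2 = x^2 + y^2   [equals x^2 + y^2: invariant]
(D) x^2 - 2xy + y^2  ->  (-y)^2 - 2(-y)(x) + (x)^2 = x^2 + 2xy + y^2   [differs from x^2 - 2xy + y^2: not invariant]

Only option (C), x^2 + y^2, is unchanged by the transformation.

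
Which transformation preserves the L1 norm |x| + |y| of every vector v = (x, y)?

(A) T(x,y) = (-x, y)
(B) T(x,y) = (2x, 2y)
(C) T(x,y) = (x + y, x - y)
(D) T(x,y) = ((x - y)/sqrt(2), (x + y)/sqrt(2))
A

A transformation preserves a norm if ||T(v)|| = ||v|| for every v; a single vector where the norm changes rules an option out.

(A) T(x,y) = (-x, y): preserves the norm -- it only permutes the coordinates and/or flips signs, which leaves |x| + |y| unchanged.
(B) T(x,y) = (2x, 2y): v = (1, 0) has norm |1| + |0| = 1, but T(v) = (2, 0) has norm 2 -- not preserved.
(C) T(x,y) = (x + y, x - y): v = (1, 0) has norm |1| + |0| = 1, but T(v) = (1, 1) has norm 2 -- not preserved.
(D) T(x,y) = ((x - y)/sqrt(2), (x + y)/sqrt(2)): v = (1, 0) has norm |1| + |0| = 1, but T(v) = (sqrt(2)/2, sqrt(2)/2) has norm sqrt(2) -- not preserved.

Therefore the answer is (A).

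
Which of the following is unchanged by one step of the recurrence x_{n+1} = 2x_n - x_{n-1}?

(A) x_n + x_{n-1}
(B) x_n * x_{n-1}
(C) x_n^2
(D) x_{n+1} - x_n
D

For the recurrence x_{n+1} = 2x_n - x_{n-1}:

If x_{n+1} = 2x_n - x_{n-1}, then:
x_{n+1} - x_n = x_n - x_{n-1}
The first difference is constant throughout the sequence.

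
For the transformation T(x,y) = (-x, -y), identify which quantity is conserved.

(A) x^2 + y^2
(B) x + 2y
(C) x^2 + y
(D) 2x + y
A

An expression E(x,y) is invariant under T if E(T(x,y)) = E(x,y). Here T(x,y) = (-x, -y).
Substitute the transformed coordinates into each option and compare with the original:
(A) x^2 + y^2  ->  (-x)^2 + (-y)^2 = x^2 + y^2   [equals x^2 + y^2: invariant]
(B) x + 2y  ->  (-x) + 2(-y) = -x - 2y   [differs from x + 2y: not invariant]
(C) x^2 + y  ->  (-x)^2 + (-y) = x^2 - y   [differs from x^2 + y: not invariant]
(D) 2x + y  ->  2(-x) + (-y) = -2x - y   [differs from 2x + y: not invariant]

Only option (A), x^2 + y^2, is unchanged by the transformation.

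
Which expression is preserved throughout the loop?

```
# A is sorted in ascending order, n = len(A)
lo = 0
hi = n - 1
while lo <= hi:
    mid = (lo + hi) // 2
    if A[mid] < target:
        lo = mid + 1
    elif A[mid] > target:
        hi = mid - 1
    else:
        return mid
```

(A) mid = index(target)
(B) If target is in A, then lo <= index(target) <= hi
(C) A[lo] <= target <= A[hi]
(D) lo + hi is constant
B

A loop invariant must hold before the first iteration and be re-established by every execution of the body.

(B) If target is in A, then lo <= index(target) <= hi: Before the loop [lo, hi] = [0, n-1] covers every index. When A[mid] < target, sortedness puts target strictly to the right of mid, so setting lo = mid + 1 keeps index(target) in [lo, hi]; symmetrically for hi = mid - 1. Hence 'if target is in A then lo <= index(target) <= hi' holds after every iteration, and when lo > hi it proves target is absent.

The other options fail:
(A) mid = index(target): mid is just the current probe; it equals index(target) only on the iteration that returns.
(C) A[lo] <= target <= A[hi]: fails when target is not in A (e.g. target < A[0] already violates it before the loop), so it is not maintained in general.
(D) lo + hi is constant: each iteration moves exactly one of lo, hi, so lo + hi changes (e.g. 0 + (n-1) becomes (mid+1) + (n-1)).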